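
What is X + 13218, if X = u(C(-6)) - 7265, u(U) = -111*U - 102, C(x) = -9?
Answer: 6850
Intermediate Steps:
u(U) = -102 - 111*U
X = -6368 (X = (-102 - 111*(-9)) - 7265 = (-102 + 999) - 7265 = 897 - 7265 = -6368)
X + 13218 = -6368 + 13218 = 6850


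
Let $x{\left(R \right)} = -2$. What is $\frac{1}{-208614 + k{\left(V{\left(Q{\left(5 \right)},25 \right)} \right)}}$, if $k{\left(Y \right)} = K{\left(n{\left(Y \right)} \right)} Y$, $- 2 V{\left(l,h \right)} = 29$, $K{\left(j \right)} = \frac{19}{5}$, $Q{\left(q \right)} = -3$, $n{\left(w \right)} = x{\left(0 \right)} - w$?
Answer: $- \frac{10}{2086691} \approx -4.7923 \cdot 10^{-6}$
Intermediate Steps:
$n{\left(w \right)} = -2 - w$
$K{\left(j \right)} = \frac{19}{5}$ ($K{\left(j \right)} = 19 \cdot \frac{1}{5} = \frac{19}{5}$)
$V{\left(l,h \right)} = - \frac{29}{2}$ ($V{\left(l,h \right)} = \left(- \frac{1}{2}\right) 29 = - \frac{29}{2}$)
$k{\left(Y \right)} = \frac{19 Y}{5}$
$\frac{1}{-208614 + k{\left(V{\left(Q{\left(5 \right)},25 \right)} \right)}} = \frac{1}{-208614 + \frac{19}{5} \left(- \frac{29}{2}\right)} = \frac{1}{-208614 - \frac{551}{10}} = \frac{1}{- \frac{2086691}{10}} = - \frac{10}{2086691}$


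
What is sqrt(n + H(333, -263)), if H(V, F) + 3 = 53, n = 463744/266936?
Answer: sqrt(57602052706)/33367 ≈ 7.1929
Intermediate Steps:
n = 57968/33367 (n = 463744*(1/266936) = 57968/33367 ≈ 1.7373)
H(V, F) = 50 (H(V, F) = -3 + 53 = 50)
sqrt(n + H(333, -263)) = sqrt(57968/33367 + 50) = sqrt(1726318/33367) = sqrt(57602052706)/33367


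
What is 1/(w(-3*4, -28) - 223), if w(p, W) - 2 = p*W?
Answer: 1/115 ≈ 0.0086956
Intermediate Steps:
w(p, W) = 2 + W*p (w(p, W) = 2 + p*W = 2 + W*p)
1/(w(-3*4, -28) - 223) = 1/((2 - (-84)*4) - 223) = 1/((2 - 28*(-12)) - 223) = 1/((2 + 336) - 223) = 1/(338 - 223) = 1/115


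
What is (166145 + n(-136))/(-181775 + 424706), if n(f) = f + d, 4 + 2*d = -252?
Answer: 165881/242931 ≈ 0.68283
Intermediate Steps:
d = -128 (d = -2 + (1/2)*(-252) = -2 - 126 = -128)
n(f) = -128 + f (n(f) = f - 128 = -128 + f)
(166145 + n(-136))/(-181775 + 424706) = (166145 + (-128 - 136))/(-181775 + 424706) = (166145 - 264)/242931 = 165881*(1/242931) = 165881/242931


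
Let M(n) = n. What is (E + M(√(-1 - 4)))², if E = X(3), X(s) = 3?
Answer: (3 + I*√5)² ≈ 4.0 + 13.416*I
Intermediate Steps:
E = 3
(E + M(√(-1 - 4)))² = (3 + √(-1 - 4))² = (3 + √(-5))² = (3 + I*√5)²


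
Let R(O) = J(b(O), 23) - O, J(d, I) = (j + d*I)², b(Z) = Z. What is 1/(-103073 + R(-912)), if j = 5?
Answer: 1/439680680 ≈ 2.2744e-9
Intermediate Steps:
J(d, I) = (5 + I*d)² (J(d, I) = (5 + d*I)² = (5 + I*d)²)
R(O) = (5 + 23*O)² - O
1/(-103073 + R(-912)) = 1/(-103073 + ((5 + 23*(-912))² - 1*(-912))) = 1/(-103073 + ((5 - 20976)² + 912)) = 1/(-103073 + ((-20971)² + 912)) = 1/(-103073 + (439782841 + 912)) = 1/(-103073 + 439783753) = 1/439680680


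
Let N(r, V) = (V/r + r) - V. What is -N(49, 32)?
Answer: -865/49 ≈ -17.653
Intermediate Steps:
N(r, V) = r - V + V/r (N(r, V) = (r + V/r) - V = r - V + V/r)
-N(49, 32) = -(49 - 1*32 + 32/49) = -(49 - 32 + 32*(1/49)) = -(49 - 32 + 32/49) = -1*865/49 = -865/49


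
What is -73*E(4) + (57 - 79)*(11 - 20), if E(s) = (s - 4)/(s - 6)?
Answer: 198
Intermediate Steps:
E(s) = (-4 + s)/(-6 + s)
-73*E(4) + (57 - 79)*(11 - 20) = -73*(-4 + 4)/(-6 + 4) + (57 - 79)*(11 - 20) = -73*0/(-2) - 22*(-9) = -(-73)*0/2 + 198 = -73*0 + 198 = 0 + 198 = 198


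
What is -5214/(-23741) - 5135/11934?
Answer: -4591243/21794238 ≈ -0.21066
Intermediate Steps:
-5214/(-23741) - 5135/11934 = -5214*(-1/23741) - 5135*1/11934 = 5214/23741 - 395/918 = -4591243/21794238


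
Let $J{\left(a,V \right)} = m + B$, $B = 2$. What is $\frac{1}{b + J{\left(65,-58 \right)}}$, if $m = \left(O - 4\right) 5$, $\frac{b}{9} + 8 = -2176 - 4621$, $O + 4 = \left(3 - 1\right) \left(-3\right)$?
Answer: $- \frac{1}{61313} \approx -1.631 \cdot 10^{-5}$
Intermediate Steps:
$O = -10$ ($O = -4 + \left(3 - 1\right) \left(-3\right) = -4 + 2 \left(-3\right) = -4 - 6 = -10$)
$b = -61245$ ($b = -72 + 9 \left(-2176 - 4621\right) = -72 + 9 \left(-6797\right) = -72 - 61173 = -61245$)
$m = -70$ ($m = \left(-10 - 4\right) 5 = \left(-14\right) 5 = -70$)
$J{\left(a,V \right)} = -68$ ($J{\left(a,V \right)} = -70 + 2 = -68$)
$\frac{1}{b + J{\left(65,-58 \right)}} = \frac{1}{-61245 - 68} = \frac{1}{-61313} = - \frac{1}{61313}$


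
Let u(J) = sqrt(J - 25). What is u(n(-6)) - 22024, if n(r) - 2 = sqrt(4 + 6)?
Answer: -22024 + I*sqrt(23 - sqrt(10)) ≈ -22024.0 + 4.454*I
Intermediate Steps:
n(r) = 2 + sqrt(10) (n(r) = 2 + sqrt(4 + 6) = 2 + sqrt(10))
u(J) = sqrt(-25 + J)
u(n(-6)) - 22024 = sqrt(-25 + (2 + sqrt(10))) - 22024 = sqrt(-23 + sqrt(10)) - 22024 = -22024 + sqrt(-23 + sqrt(10))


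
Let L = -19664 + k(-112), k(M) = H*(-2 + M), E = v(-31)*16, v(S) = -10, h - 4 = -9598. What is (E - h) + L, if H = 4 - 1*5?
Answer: -10116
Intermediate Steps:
h = -9594 (h = 4 - 9598 = -9594)
E = -160 (E = -10*16 = -160)
H = -1 (H = 4 - 5 = -1)
k(M) = 2 - M (k(M) = -(-2 + M) = 2 - M)
L = -19550 (L = -19664 + (2 - 1*(-112)) = -19664 + (2 + 112) = -19664 + 114 = -19550)
(E - h) + L = (-160 - 1*(-9594)) - 19550 = (-160 + 9594) - 19550 = 9434 - 19550 = -10116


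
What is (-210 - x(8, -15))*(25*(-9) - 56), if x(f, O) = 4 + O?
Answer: 55919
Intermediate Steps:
(-210 - x(8, -15))*(25*(-9) - 56) = (-210 - (4 - 15))*(25*(-9) - 56) = (-210 - 1*(-11))*(-225 - 56) = (-210 + 11)*(-281) = -199*(-281) = 55919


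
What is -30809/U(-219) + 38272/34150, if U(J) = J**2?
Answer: 391718021/818934075 ≈ 0.47833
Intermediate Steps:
-30809/U(-219) + 38272/34150 = -30809/((-219)**2) + 38272/34150 = -30809/47961 + 38272*(1/34150) = -30809*1/47961 + 19136/17075 = -30809/47961 + 19136/17075 = 391718021/818934075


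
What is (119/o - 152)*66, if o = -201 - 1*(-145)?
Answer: -40689/4 ≈ -10172.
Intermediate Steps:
o = -56 (o = -201 + 145 = -56)
(119/o - 152)*66 = (119/(-56) - 152)*66 = (119*(-1/56) - 152)*66 = (-17/8 - 152)*66 = -1233/8*66 = -40689/4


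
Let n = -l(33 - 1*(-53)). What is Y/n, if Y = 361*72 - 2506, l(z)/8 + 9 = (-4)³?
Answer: 11743/292 ≈ 40.216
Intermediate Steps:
l(z) = -584 (l(z) = -72 + 8*(-4)³ = -72 + 8*(-64) = -72 - 512 = -584)
n = 584 (n = -1*(-584) = 584)
Y = 23486 (Y = 25992 - 2506 = 23486)
Y/n = 23486/584 = 23486*(1/584) = 11743/292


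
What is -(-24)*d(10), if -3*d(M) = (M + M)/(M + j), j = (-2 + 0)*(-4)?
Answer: -80/9 ≈ -8.8889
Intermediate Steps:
j = 8 (j = -2*(-4) = 8)
d(M) = -2*M/(3*(8 + M)) (d(M) = -(M + M)/(3*(M + 8)) = -2*M/(3*(8 + M)))
-(-24)*d(10) = -(-24)*(-2*10/(24 + 3*10)) = -(-24)*(-2*10/(24 + 30)) = -(-24)*(-2*10/54) = -(-24)*(-2*10*1/54) = -(-24)*(-10)/27 = -1*80/9 = -80/9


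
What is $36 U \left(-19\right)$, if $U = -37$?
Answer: $25308$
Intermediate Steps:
$36 U \left(-19\right) = 36 \left(-37\right) \left(-19\right) = \left(-1332\right) \left(-19\right) = 25308$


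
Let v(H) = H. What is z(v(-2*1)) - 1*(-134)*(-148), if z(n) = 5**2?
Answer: -19807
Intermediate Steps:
z(n) = 25
z(v(-2*1)) - 1*(-134)*(-148) = 25 - 1*(-134)*(-148) = 25 + 134*(-148) = 25 - 19832 = -19807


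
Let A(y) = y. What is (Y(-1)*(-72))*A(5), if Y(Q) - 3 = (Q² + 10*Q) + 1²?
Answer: 1800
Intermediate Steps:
Y(Q) = 4 + Q² + 10*Q (Y(Q) = 3 + ((Q² + 10*Q) + 1²) = 3 + ((Q² + 10*Q) + 1) = 3 + (1 + Q² + 10*Q) = 4 + Q² + 10*Q)
(Y(-1)*(-72))*A(5) = ((4 + (-1)² + 10*(-1))*(-72))*5 = ((4 + 1 - 10)*(-72))*5 = -5*(-72)*5 = 360*5 = 1800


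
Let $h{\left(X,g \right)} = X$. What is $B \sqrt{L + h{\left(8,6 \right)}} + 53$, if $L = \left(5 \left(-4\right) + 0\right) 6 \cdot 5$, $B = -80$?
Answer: $53 - 320 i \sqrt{37} \approx 53.0 - 1946.5 i$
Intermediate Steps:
$L = -600$ ($L = \left(-20 + 0\right) 6 \cdot 5 = \left(-20\right) 6 \cdot 5 = \left(-120\right) 5 = -600$)
$B \sqrt{L + h{\left(8,6 \right)}} + 53 = - 80 \sqrt{-600 + 8} + 53 = - 80 \sqrt{-592} + 53 = - 80 \cdot 4 i \sqrt{37} + 53 = - 320 i \sqrt{37} + 53 = 53 - 320 i \sqrt{37}$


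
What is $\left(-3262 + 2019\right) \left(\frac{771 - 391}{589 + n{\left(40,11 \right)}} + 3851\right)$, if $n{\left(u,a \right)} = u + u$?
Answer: $- \frac{3202836857}{669} \approx -4.7875 \cdot 10^{6}$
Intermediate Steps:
$n{\left(u,a \right)} = 2 u$
$\left(-3262 + 2019\right) \left(\frac{771 - 391}{589 + n{\left(40,11 \right)}} + 3851\right) = \left(-3262 + 2019\right) \left(\frac{771 - 391}{589 + 2 \cdot 40} + 3851\right) = - 1243 \left(\frac{380}{589 + 80} + 3851\right) = - 1243 \left(\frac{380}{669} + 3851\right) = \left(-1243\right) \frac{2576699}{669} = - \frac{3202836857}{669}$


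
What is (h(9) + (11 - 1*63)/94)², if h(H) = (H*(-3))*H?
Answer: 131033809/2209 ≈ 59318.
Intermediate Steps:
h(H) = -3*H² (h(H) = (-3*H)*H = -3*H²)
(h(9) + (11 - 1*63)/94)² = (-3*9² + (11 - 1*63)/94)² = (-3*81 + (11 - 63)*(1/94))² = (-243 - 52*1/94)² = (-243 - 26/47)² = (-11447/47)² = 131033809/2209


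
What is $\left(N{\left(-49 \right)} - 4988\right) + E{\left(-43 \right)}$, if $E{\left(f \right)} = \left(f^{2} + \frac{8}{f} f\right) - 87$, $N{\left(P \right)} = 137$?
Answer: $-3081$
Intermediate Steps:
$E{\left(f \right)} = -79 + f^{2}$ ($E{\left(f \right)} = \left(f^{2} + 8\right) - 87 = \left(8 + f^{2}\right) - 87 = -79 + f^{2}$)
$\left(N{\left(-49 \right)} - 4988\right) + E{\left(-43 \right)} = \left(137 - 4988\right) - \left(79 - \left(-43\right)^{2}\right) = -4851 + \left(-79 + 1849\right) = -4851 + 1770 = -3081$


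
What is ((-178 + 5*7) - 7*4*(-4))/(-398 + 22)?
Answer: 31/376 ≈ 0.082447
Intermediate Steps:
((-178 + 5*7) - 7*4*(-4))/(-398 + 22) = ((-178 + 35) - 28*(-4))/(-376) = (-143 + 112)*(-1/376) = -31*(-1/376) = 31/376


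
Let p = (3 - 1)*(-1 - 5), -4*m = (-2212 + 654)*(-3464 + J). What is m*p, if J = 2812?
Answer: 3047448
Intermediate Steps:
m = -253954 (m = -(-2212 + 654)*(-3464 + 2812)/4 = -(-779)*(-652)/2 = -¼*1015816 = -253954)
p = -12 (p = 2*(-6) = -12)
m*p = -253954*(-12) = 3047448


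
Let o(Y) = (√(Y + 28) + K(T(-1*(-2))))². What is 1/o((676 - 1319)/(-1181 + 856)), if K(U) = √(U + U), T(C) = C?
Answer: 4225/(130 + √126659)² ≈ 0.017896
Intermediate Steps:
K(U) = √2*√U (K(U) = √(2*U) = √2*√U)
o(Y) = (2 + √(28 + Y))² (o(Y) = (√(Y + 28) + √2*√(-1*(-2)))² = (√(28 + Y) + √2*√2)² = (√(28 + Y) + 2)² = (2 + √(28 + Y))²)
1/o((676 - 1319)/(-1181 + 856)) = 1/((2 + √(28 + (676 - 1319)/(-1181 + 856)))²) = 1/((2 + √(28 - 643/(-325)))²) = 1/((2 + √(28 - 643*(-1/325)))²) = 1/((2 + √(28 + 643/325))²) = 1/((2 + √(9743/325))²) = 1/((2 + √126659/65)²) = (2 + √126659/65)⁻²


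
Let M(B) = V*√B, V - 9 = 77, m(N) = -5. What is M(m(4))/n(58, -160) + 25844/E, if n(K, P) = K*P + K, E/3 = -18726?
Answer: -12922/28089 - 43*I*√5/4611 ≈ -0.46004 - 0.020853*I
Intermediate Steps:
E = -56178 (E = 3*(-18726) = -56178)
V = 86 (V = 9 + 77 = 86)
n(K, P) = K + K*P
M(B) = 86*√B
M(m(4))/n(58, -160) + 25844/E = (86*√(-5))/((58*(1 - 160))) + 25844/(-56178) = (86*(I*√5))/((58*(-159))) + 25844*(-1/56178) = (86*I*√5)/(-9222) - 12922/28089 = (86*I*√5)*(-1/9222) - 12922/28089 = -43*I*√5/4611 - 12922/28089 = -12922/28089 - 43*I*√5/4611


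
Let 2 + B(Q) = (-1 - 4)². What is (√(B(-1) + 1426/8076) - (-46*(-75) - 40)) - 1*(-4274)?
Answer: 864 + √377904306/4038 ≈ 868.81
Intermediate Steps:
B(Q) = 23 (B(Q) = -2 + (-1 - 4)² = -2 + (-5)² = -2 + 25 = 23)
(√(B(-1) + 1426/8076) - (-46*(-75) - 40)) - 1*(-4274) = (√(23 + 1426/8076) - (-46*(-75) - 40)) - 1*(-4274) = (√(23 + 1426*(1/8076)) - (3450 - 40)) + 4274 = (√(23 + 713/4038) - 1*3410) + 4274 = (√(93587/4038) - 3410) + 4274 = (√377904306/4038 - 3410) + 4274 = (-3410 + √377904306/4038) + 4274 = 864 + √377904306/4038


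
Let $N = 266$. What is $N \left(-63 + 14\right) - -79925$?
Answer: $66891$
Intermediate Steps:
$N \left(-63 + 14\right) - -79925 = 266 \left(-63 + 14\right) - -79925 = 266 \left(-49\right) + 79925 = -13034 + 79925 = 66891$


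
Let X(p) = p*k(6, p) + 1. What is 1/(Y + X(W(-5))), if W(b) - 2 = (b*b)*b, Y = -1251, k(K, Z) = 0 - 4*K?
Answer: 1/1702 ≈ 0.00058754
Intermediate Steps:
k(K, Z) = -4*K
W(b) = 2 + b³ (W(b) = 2 + (b*b)*b = 2 + b²*b = 2 + b³)
X(p) = 1 - 24*p (X(p) = p*(-4*6) + 1 = p*(-24) + 1 = -24*p + 1 = 1 - 24*p)
1/(Y + X(W(-5))) = 1/(-1251 + (1 - 24*(2 + (-5)³))) = 1/(-1251 + (1 - 24*(2 - 125))) = 1/(-1251 + (1 - 24*(-123))) = 1/(-1251 + (1 + 2952)) = 1/(-1251 + 2953) = 1/1702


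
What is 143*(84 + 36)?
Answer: 17160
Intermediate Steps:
143*(84 + 36) = 143*120 = 17160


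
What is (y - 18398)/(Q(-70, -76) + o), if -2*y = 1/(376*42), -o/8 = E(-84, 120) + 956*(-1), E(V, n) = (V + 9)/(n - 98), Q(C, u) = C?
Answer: -6391906763/2642254272 ≈ -2.4191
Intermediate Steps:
E(V, n) = (9 + V)/(-98 + n)
o = 84428/11 (o = -8*((9 - 84)/(-98 + 120) + 956*(-1)) = -8*(-75/22 - 956) = -8*(-21107/22) = 84428/11 ≈ 7675.3)
y = -1/31584 (y = -1/(2*(376*42)) = -1/2/15792 = -1/2*1/15792 = -1/31584 ≈ -3.1662e-5)
(y - 18398)/(Q(-70, -76) + o) = (-1/31584 - 18398)/(-70 + 84428/11) = -581082433/(31584*83658/11) = -581082433/31584*11/83658 = -6391906763/2642254272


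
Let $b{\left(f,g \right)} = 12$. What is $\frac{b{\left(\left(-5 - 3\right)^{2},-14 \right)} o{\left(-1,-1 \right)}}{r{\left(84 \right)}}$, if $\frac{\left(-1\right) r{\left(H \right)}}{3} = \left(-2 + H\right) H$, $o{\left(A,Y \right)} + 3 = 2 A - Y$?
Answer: $\frac{2}{861} \approx 0.0023229$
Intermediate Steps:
$o{\left(A,Y \right)} = -3 - Y + 2 A$ ($o{\left(A,Y \right)} = -3 + \left(2 A - Y\right) = -3 + \left(- Y + 2 A\right) = -3 - Y + 2 A$)
$r{\left(H \right)} = - 3 H \left(-2 + H\right)$ ($r{\left(H \right)} = - 3 \left(-2 + H\right) H = - 3 H \left(-2 + H\right)$)
$\frac{b{\left(\left(-5 - 3\right)^{2},-14 \right)} o{\left(-1,-1 \right)}}{r{\left(84 \right)}} = \frac{12 \left(-3 - -1 + 2 \left(-1\right)\right)}{3 \cdot 84 \left(2 - 84\right)} = \frac{12 \left(-3 + 1 - 2\right)}{3 \cdot 84 \left(2 - 84\right)} = \frac{12 \left(-4\right)}{3 \cdot 84 \left(-82\right)} = - \frac{48}{-20664} = \left(-48\right) \left(- \frac{1}{20664}\right) = \frac{2}{861}$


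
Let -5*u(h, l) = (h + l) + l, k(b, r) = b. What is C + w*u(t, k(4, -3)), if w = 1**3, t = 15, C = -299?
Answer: -1518/5 ≈ -303.60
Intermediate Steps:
u(h, l) = -2*l/5 - h/5 (u(h, l) = -((h + l) + l)/5 = -(h + 2*l)/5 = -2*l/5 - h/5)
w = 1
C + w*u(t, k(4, -3)) = -299 + 1*(-2/5*4 - 1/5*15) = -299 + 1*(-8/5 - 3) = -299 + 1*(-23/5) = -299 - 23/5 = -1518/5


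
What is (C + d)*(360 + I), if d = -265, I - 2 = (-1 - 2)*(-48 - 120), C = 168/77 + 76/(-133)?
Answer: -17563346/77 ≈ -2.2810e+5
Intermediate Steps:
C = 124/77 (C = 168*(1/77) + 76*(-1/133) = 24/11 - 4/7 = 124/77 ≈ 1.6104)
I = 506 (I = 2 + (-1 - 2)*(-48 - 120) = 2 - 3*(-168) = 2 + 504 = 506)
(C + d)*(360 + I) = (124/77 - 265)*(360 + 506) = -20281/77*866 = -17563346/77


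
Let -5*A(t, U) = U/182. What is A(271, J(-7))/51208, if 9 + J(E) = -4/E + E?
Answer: 27/81548740 ≈ 3.3109e-7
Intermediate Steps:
J(E) = -9 + E - 4/E (J(E) = -9 + (-4/E + E) = -9 + (E - 4/E) = -9 + E - 4/E)
A(t, U) = -U/910 (A(t, U) = -U/(5*182) = -U/910)
A(271, J(-7))/51208 = -(-9 - 7 - 4/(-7))/910/51208 = -(-9 - 7 - 4*(-⅐))/910*(1/51208) = -(-9 - 7 + 4/7)/910*(1/51208) = -1/910*(-108/7)*(1/51208) = (54/3185)*(1/51208) = 27/81548740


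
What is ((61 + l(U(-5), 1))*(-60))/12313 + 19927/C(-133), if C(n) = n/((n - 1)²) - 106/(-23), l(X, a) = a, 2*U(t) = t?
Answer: 101324141998748/23398110701 ≈ 4330.4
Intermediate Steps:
U(t) = t/2
C(n) = 106/23 + n/(-1 + n)² (C(n) = n/((-1 + n)²) - 106*(-1/23) = n/(-1 + n)² + 106/23 = 106/23 + n/(-1 + n)²)
((61 + l(U(-5), 1))*(-60))/12313 + 19927/C(-133) = ((61 + 1)*(-60))/12313 + 19927/(106/23 - 133/(-1 - 133)²) = (62*(-60))*(1/12313) + 19927/(106/23 - 133/(-134)²) = -3720*1/12313 + 19927/(106/23 - 133*1/17956) = -3720/12313 + 19927/(106/23 - 133/17956) = -3720/12313 + 19927/(1900277/412988) = -3720/12313 + 19927*(412988/1900277) = -3720/12313 + 8229611876/1900277 = 101324141998748/23398110701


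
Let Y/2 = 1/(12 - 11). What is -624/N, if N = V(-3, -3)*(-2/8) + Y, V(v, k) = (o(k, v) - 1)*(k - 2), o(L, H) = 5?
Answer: -624/7 ≈ -89.143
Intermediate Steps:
V(v, k) = -8 + 4*k (V(v, k) = (5 - 1)*(k - 2) = 4*(-2 + k) = -8 + 4*k)
Y = 2 (Y = 2/(12 - 11) = 2/1 = 2*1 = 2)
N = 7 (N = (-8 + 4*(-3))*(-2/8) + 2 = (-8 - 12)*(-2*1/8) + 2 = -20*(-1/4) + 2 = 5 + 2 = 7)
-624/N = -624/7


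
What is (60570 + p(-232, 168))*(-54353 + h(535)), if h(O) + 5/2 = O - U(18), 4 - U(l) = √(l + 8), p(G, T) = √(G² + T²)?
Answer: -(30285 + 4*√1282)*(107649 - 2*√26) ≈ -3.2753e+9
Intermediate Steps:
U(l) = 4 - √(8 + l) (U(l) = 4 - √(l + 8) = 4 - √(8 + l))
h(O) = -13/2 + O + √26 (h(O) = -5/2 + (O - (4 - √(8 + 18))) = -5/2 + (O - (4 - √26)) = -5/2 + (O + (-4 + √26)) = -5/2 + (-4 + O + √26) = -13/2 + O + √26)
(60570 + p(-232, 168))*(-54353 + h(535)) = (60570 + √((-232)² + 168²))*(-54353 + (-13/2 + 535 + √26)) = (60570 + √(53824 + 28224))*(-54353 + (1057/2 + √26)) = (60570 + √82048)*(-107649/2 + √26) = (60570 + 8*√1282)*(-107649/2 + √26)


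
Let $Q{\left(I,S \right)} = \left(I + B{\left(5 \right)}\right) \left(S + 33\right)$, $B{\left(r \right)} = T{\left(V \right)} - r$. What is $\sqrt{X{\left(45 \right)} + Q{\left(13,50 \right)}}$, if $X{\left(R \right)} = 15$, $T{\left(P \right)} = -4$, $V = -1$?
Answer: $\sqrt{347} \approx 18.628$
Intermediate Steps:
$B{\left(r \right)} = -4 - r$
$Q{\left(I,S \right)} = \left(-9 + I\right) \left(33 + S\right)$ ($Q{\left(I,S \right)} = \left(I - 9\right) \left(S + 33\right) = \left(I - 9\right) \left(33 + S\right) = \left(-9 + I\right) \left(33 + S\right)$)
$\sqrt{X{\left(45 \right)} + Q{\left(13,50 \right)}} = \sqrt{15 + \left(-297 - 450 + 33 \cdot 13 + 13 \cdot 50\right)} = \sqrt{15 + \left(-297 - 450 + 429 + 650\right)} = \sqrt{15 + 332} = \sqrt{347}$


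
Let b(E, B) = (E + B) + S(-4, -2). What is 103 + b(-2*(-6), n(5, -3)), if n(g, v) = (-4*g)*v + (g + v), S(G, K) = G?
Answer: 173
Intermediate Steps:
n(g, v) = g + v - 4*g*v (n(g, v) = -4*g*v + (g + v) = g + v - 4*g*v)
b(E, B) = -4 + B + E (b(E, B) = (E + B) - 4 = (B + E) - 4 = -4 + B + E)
103 + b(-2*(-6), n(5, -3)) = 103 + (-4 + (5 - 3 - 4*5*(-3)) - 2*(-6)) = 103 + (-4 + (5 - 3 + 60) + 12) = 103 + (-4 + 62 + 12) = 103 + 70 = 173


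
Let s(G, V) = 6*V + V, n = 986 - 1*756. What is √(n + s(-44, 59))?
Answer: √643 ≈ 25.357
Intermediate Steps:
n = 230 (n = 986 - 756 = 230)
s(G, V) = 7*V
√(n + s(-44, 59)) = √(230 + 7*59) = √(230 + 413) = √643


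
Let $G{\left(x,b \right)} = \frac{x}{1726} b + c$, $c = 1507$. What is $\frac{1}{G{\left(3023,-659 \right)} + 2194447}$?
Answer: $\frac{1726}{3788224447} \approx 4.5562 \cdot 10^{-7}$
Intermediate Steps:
$G{\left(x,b \right)} = 1507 + \frac{b x}{1726}$ ($G{\left(x,b \right)} = \frac{x}{1726} b + 1507 = \frac{b x}{1726} + 1507 = 1507 + \frac{b x}{1726}$)
$\frac{1}{G{\left(3023,-659 \right)} + 2194447} = \frac{1}{\left(1507 + \frac{1}{1726} \left(-659\right) 3023\right) + 2194447} = \frac{1}{\left(1507 - \frac{1992157}{1726}\right) + 2194447} = \frac{1}{\frac{608925}{1726} + 2194447} = \frac{1}{\frac{3788224447}{1726}} = \frac{1726}{3788224447}$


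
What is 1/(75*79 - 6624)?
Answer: -1/699 ≈ -0.0014306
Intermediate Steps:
1/(75*79 - 6624) = 1/(5925 - 6624) = 1/(-699) = -1/699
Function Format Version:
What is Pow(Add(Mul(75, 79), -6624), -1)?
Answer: Rational(-1, 699) ≈ -0.0014306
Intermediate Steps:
Pow(Add(Mul(75, 79), -6624), -1) = Pow(Add(5925, -6624), -1) = Pow(-699, -1) = Rational(-1, 699)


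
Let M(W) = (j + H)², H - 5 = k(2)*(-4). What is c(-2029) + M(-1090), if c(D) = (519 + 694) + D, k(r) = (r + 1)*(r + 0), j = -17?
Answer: 480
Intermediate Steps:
k(r) = r*(1 + r) (k(r) = (1 + r)*r = r*(1 + r))
c(D) = 1213 + D
H = -19 (H = 5 + (2*(1 + 2))*(-4) = 5 + (2*3)*(-4) = 5 + 6*(-4) = 5 - 24 = -19)
M(W) = 1296 (M(W) = (-17 - 19)² = (-36)² = 1296)
c(-2029) + M(-1090) = (1213 - 2029) + 1296 = -816 + 1296 = 480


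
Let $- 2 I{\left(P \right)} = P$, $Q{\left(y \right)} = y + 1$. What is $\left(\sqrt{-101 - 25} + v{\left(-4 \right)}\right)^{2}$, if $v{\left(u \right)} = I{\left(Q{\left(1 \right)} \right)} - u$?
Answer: $-117 + 18 i \sqrt{14} \approx -117.0 + 67.35 i$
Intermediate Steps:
$Q{\left(y \right)} = 1 + y$
$I{\left(P \right)} = - \frac{P}{2}$
$v{\left(u \right)} = -1 - u$ ($v{\left(u \right)} = - \frac{1 + 1}{2} - u = \left(- \frac{1}{2}\right) 2 - u = -1 - u$)
$\left(\sqrt{-101 - 25} + v{\left(-4 \right)}\right)^{2} = \left(\sqrt{-101 - 25} - -3\right)^{2} = \left(\sqrt{-126} + \left(-1 + 4\right)\right)^{2} = \left(3 i \sqrt{14} + 3\right)^{2} = \left(3 + 3 i \sqrt{14}\right)^{2}$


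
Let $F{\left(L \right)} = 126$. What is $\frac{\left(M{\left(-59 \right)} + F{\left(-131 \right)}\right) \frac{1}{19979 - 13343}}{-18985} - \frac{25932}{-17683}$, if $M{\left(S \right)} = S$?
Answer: $\frac{3267027831959}{2227783206180} \approx 1.4665$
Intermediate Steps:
$\frac{\left(M{\left(-59 \right)} + F{\left(-131 \right)}\right) \frac{1}{19979 - 13343}}{-18985} - \frac{25932}{-17683} = \frac{\left(-59 + 126\right) \frac{1}{19979 - 13343}}{-18985} - \frac{25932}{-17683} = \frac{67}{6636} \left(- \frac{1}{18985}\right) - - \frac{25932}{17683} = 67 \cdot \frac{1}{6636} \left(- \frac{1}{18985}\right) + \frac{25932}{17683} = \frac{67}{6636} \left(- \frac{1}{18985}\right) + \frac{25932}{17683} = - \frac{67}{125984460} + \frac{25932}{17683} = \frac{3267027831959}{2227783206180}$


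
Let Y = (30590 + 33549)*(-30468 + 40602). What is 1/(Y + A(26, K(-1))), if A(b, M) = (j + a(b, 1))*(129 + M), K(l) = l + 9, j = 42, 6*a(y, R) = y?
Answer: 3/1949972921 ≈ 1.5385e-9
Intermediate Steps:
a(y, R) = y/6
K(l) = 9 + l
A(b, M) = (42 + b/6)*(129 + M)
Y = 649984626 (Y = 64139*10134 = 649984626)
1/(Y + A(26, K(-1))) = 1/(649984626 + (5418 + 42*(9 - 1) + (43/2)*26 + (1/6)*(9 - 1)*26)) = 1/(649984626 + (5418 + 42*8 + 559 + (1/6)*8*26)) = 1/(649984626 + (5418 + 336 + 559 + 104/3)) = 1/(649984626 + 19043/3) = 1/(1949972921/3) = 3/1949972921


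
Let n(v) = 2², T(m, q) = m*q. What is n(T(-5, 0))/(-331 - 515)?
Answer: -2/423 ≈ -0.0047281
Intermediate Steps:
n(v) = 4
n(T(-5, 0))/(-331 - 515) = 4/(-331 - 515) = 4/(-846) = -1/846*4 = -2/423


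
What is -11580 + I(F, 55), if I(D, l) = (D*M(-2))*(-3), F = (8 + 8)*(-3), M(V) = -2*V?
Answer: -11004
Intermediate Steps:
F = -48 (F = 16*(-3) = -48)
I(D, l) = -12*D (I(D, l) = (D*(-2*(-2)))*(-3) = (D*4)*(-3) = (4*D)*(-3) = -12*D)
-11580 + I(F, 55) = -11580 - 12*(-48) = -11580 + 576 = -11004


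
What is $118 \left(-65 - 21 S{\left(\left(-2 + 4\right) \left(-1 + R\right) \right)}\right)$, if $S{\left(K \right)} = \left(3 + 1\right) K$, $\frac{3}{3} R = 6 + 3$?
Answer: $-166262$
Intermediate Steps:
$R = 9$ ($R = 6 + 3 = 9$)
$S{\left(K \right)} = 4 K$
$118 \left(-65 - 21 S{\left(\left(-2 + 4\right) \left(-1 + R\right) \right)}\right) = 118 \left(-65 - 21 \cdot 4 \left(-2 + 4\right) \left(-1 + 9\right)\right) = 118 \left(-65 - 21 \cdot 4 \cdot 2 \cdot 8\right) = 118 \left(-65 - 21 \cdot 4 \cdot 16\right) = 118 \left(-65 - 1344\right) = 118 \left(-1409\right) = -166262$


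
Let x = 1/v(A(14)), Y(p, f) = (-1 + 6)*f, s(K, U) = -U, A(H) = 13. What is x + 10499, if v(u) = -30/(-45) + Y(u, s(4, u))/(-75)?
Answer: 241492/23 ≈ 10500.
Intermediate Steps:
Y(p, f) = 5*f
v(u) = ⅔ + u/15 (v(u) = -30/(-45) + (5*(-u))/(-75) = -30*(-1/45) - 5*u*(-1/75) = ⅔ + u/15)
x = 15/23 (x = 1/(⅔ + (1/15)*13) = 1/(⅔ + 13/15) = 1/(23/15) = 15/23 ≈ 0.65217)
x + 10499 = 15/23 + 10499 = 241492/23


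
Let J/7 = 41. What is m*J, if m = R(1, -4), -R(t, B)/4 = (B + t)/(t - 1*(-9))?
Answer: 1722/5 ≈ 344.40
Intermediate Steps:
J = 287 (J = 7*41 = 287)
R(t, B) = -4*(B + t)/(9 + t) (R(t, B) = -4*(B + t)/(t - 1*(-9)) = -4*(B + t)/(t + 9) = -4*(B + t)/(9 + t))
m = 6/5 (m = 4*(-1*(-4) - 1*1)/(9 + 1) = 4*(4 - 1)/10 = 4*(1/10)*3 = 6/5 ≈ 1.2000)
m*J = (6/5)*287 = 1722/5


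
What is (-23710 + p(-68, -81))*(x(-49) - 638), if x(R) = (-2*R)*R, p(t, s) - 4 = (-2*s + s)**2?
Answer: 93268800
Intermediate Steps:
p(t, s) = 4 + s**2 (p(t, s) = 4 + (-2*s + s)**2 = 4 + (-s)**2 = 4 + s**2)
x(R) = -2*R**2
(-23710 + p(-68, -81))*(x(-49) - 638) = (-23710 + (4 + (-81)**2))*(-2*(-49)**2 - 638) = (-23710 + (4 + 6561))*(-2*2401 - 638) = (-23710 + 6565)*(-4802 - 638) = -17145*(-5440) = 93268800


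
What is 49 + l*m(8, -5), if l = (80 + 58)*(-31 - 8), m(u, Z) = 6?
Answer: -32243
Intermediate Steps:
l = -5382 (l = 138*(-39) = -5382)
49 + l*m(8, -5) = 49 - 5382*6 = 49 - 32292 = -32243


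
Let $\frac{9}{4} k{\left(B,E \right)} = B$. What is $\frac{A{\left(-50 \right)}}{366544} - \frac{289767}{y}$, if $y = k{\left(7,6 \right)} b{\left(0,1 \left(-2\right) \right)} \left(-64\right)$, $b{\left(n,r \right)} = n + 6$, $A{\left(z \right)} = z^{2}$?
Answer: $\frac{19915376609}{82105856} \approx 242.56$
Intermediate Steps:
$k{\left(B,E \right)} = \frac{4 B}{9}$
$b{\left(n,r \right)} = 6 + n$
$y = - \frac{3584}{3}$ ($y = \frac{4}{9} \cdot 7 \left(6 + 0\right) \left(-64\right) = \frac{28}{9} \cdot 6 \left(-64\right) = \frac{56}{3} \left(-64\right) = - \frac{3584}{3} \approx -1194.7$)
$\frac{A{\left(-50 \right)}}{366544} - \frac{289767}{y} = \frac{\left(-50\right)^{2}}{366544} - \frac{289767}{- \frac{3584}{3}} = 2500 \cdot \frac{1}{366544} - - \frac{869301}{3584} = \frac{625}{91636} + \frac{869301}{3584} = \frac{19915376609}{82105856}$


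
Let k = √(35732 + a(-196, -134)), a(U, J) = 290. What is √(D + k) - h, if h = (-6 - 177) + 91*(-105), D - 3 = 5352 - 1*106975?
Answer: 9738 + √(-101620 + √36022) ≈ 9738.0 + 318.48*I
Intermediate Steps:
D = -101620 (D = 3 + (5352 - 1*106975) = 3 + (5352 - 106975) = 3 - 101623 = -101620)
k = √36022 (k = √(35732 + 290) = √36022 ≈ 189.79)
h = -9738 (h = -183 - 9555 = -9738)
√(D + k) - h = √(-101620 + √36022) - 1*(-9738) = √(-101620 + √36022) + 9738 = 9738 + √(-101620 + √36022)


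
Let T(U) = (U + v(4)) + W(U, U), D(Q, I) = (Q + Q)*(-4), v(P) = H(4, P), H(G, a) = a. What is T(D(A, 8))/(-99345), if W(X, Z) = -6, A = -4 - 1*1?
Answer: -38/99345 ≈ -0.00038251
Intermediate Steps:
v(P) = P
A = -5 (A = -4 - 1 = -5)
D(Q, I) = -8*Q (D(Q, I) = (2*Q)*(-4) = -8*Q)
T(U) = -2 + U (T(U) = (U + 4) - 6 = (4 + U) - 6 = -2 + U)
T(D(A, 8))/(-99345) = (-2 - 8*(-5))/(-99345) = (-2 + 40)*(-1/99345) = 38*(-1/99345) = -38/99345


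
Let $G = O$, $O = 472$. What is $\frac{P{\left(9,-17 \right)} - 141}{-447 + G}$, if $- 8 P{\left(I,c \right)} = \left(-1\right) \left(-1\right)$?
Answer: $- \frac{1129}{200} \approx -5.645$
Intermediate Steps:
$P{\left(I,c \right)} = - \frac{1}{8}$ ($P{\left(I,c \right)} = - \frac{\left(-1\right) \left(-1\right)}{8} = \left(- \frac{1}{8}\right) 1 = - \frac{1}{8}$)
$G = 472$
$\frac{P{\left(9,-17 \right)} - 141}{-447 + G} = \frac{- \frac{1}{8} - 141}{-447 + 472} = - \frac{1129}{8 \cdot 25} = \left(- \frac{1129}{8}\right) \frac{1}{25} = - \frac{1129}{200}$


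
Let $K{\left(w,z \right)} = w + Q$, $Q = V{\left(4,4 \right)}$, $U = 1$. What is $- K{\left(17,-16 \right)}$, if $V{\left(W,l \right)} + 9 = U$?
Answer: $-9$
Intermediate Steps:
$V{\left(W,l \right)} = -8$ ($V{\left(W,l \right)} = -9 + 1 = -8$)
$Q = -8$
$K{\left(w,z \right)} = -8 + w$ ($K{\left(w,z \right)} = w - 8 = -8 + w$)
$- K{\left(17,-16 \right)} = - (-8 + 17) = \left(-1\right) 9 = -9$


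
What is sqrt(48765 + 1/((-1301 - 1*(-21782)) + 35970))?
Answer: 2*sqrt(38850044146554)/56451 ≈ 220.83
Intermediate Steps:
sqrt(48765 + 1/((-1301 - 1*(-21782)) + 35970)) = sqrt(48765 + 1/((-1301 + 21782) + 35970)) = sqrt(48765 + 1/(20481 + 35970)) = sqrt(48765 + 1/56451) = sqrt(2752833016/56451) = 2*sqrt(38850044146554)/56451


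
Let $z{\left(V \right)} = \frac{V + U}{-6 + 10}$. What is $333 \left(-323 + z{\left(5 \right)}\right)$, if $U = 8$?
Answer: $- \frac{425907}{4} \approx -1.0648 \cdot 10^{5}$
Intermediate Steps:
$z{\left(V \right)} = 2 + \frac{V}{4}$ ($z{\left(V \right)} = \frac{V + 8}{-6 + 10} = \frac{8 + V}{4} = \left(8 + V\right) \frac{1}{4} = 2 + \frac{V}{4}$)
$333 \left(-323 + z{\left(5 \right)}\right) = 333 \left(-323 + \left(2 + \frac{1}{4} \cdot 5\right)\right) = 333 \left(-323 + \left(2 + \frac{5}{4}\right)\right) = 333 \left(-323 + \frac{13}{4}\right) = 333 \left(- \frac{1279}{4}\right) = - \frac{425907}{4}$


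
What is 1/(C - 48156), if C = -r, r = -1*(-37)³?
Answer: -1/98809 ≈ -1.0121e-5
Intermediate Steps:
r = 50653 (r = -1*(-50653) = 50653)
C = -50653 (C = -1*50653 = -50653)
1/(C - 48156) = 1/(-50653 - 48156) = 1/(-98809) = -1/98809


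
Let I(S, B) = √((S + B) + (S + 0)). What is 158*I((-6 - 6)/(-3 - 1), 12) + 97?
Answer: 97 + 474*√2 ≈ 767.34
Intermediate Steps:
I(S, B) = √(B + 2*S) (I(S, B) = √((B + S) + S) = √(B + 2*S))
158*I((-6 - 6)/(-3 - 1), 12) + 97 = 158*√(12 + 2*((-6 - 6)/(-3 - 1))) + 97 = 158*√(12 + 2*(-12/(-4))) + 97 = 158*√(12 + 2*(-12*(-¼))) + 97 = 158*√(12 + 2*3) + 97 = 158*√(12 + 6) + 97 = 158*√18 + 97 = 158*(3*√2) + 97 = 474*√2 + 97 = 97 + 474*√2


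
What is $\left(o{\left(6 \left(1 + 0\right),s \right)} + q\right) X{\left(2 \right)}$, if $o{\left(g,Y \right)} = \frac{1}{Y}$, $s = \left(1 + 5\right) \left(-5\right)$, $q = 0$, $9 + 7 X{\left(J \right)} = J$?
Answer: $\frac{1}{30} \approx 0.033333$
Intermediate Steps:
$X{\left(J \right)} = - \frac{9}{7} + \frac{J}{7}$
$s = -30$ ($s = 6 \left(-5\right) = -30$)
$\left(o{\left(6 \left(1 + 0\right),s \right)} + q\right) X{\left(2 \right)} = \left(\frac{1}{-30} + 0\right) \left(- \frac{9}{7} + \frac{1}{7} \cdot 2\right) = \left(- \frac{1}{30} + 0\right) \left(- \frac{9}{7} + \frac{2}{7}\right) = \left(- \frac{1}{30}\right) \left(-1\right) = \frac{1}{30}$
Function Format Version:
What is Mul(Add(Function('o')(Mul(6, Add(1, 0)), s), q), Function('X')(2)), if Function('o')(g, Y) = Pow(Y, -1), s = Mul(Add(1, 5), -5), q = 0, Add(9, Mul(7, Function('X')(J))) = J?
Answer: Rational(1, 30) ≈ 0.033333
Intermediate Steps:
Function('X')(J) = Add(Rational(-9, 7), Mul(Rational(1, 7), J))
s = -30 (s = Mul(6, -5) = -30)
Mul(Add(Function('o')(Mul(6, Add(1, 0)), s), q), Function('X')(2)) = Mul(Add(Pow(-30, -1), 0), Add(Rational(-9, 7), Mul(Rational(1, 7), 2))) = Mul(Add(Rational(-1, 30), 0), Add(Rational(-9, 7), Rational(2, 7))) = Mul(Rational(-1, 30), -1) = Rational(1, 30)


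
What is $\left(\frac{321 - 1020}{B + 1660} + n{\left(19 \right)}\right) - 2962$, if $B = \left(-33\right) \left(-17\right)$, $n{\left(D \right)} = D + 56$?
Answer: $- \frac{6412726}{2221} \approx -2887.3$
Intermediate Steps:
$n{\left(D \right)} = 56 + D$
$B = 561$
$\left(\frac{321 - 1020}{B + 1660} + n{\left(19 \right)}\right) - 2962 = \left(\frac{321 - 1020}{561 + 1660} + \left(56 + 19\right)\right) - 2962 = \left(- \frac{699}{2221} + 75\right) - 2962 = \frac{165876}{2221} - 2962 = - \frac{6412726}{2221}$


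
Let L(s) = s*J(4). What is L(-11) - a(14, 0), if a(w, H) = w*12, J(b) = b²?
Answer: -344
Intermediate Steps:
a(w, H) = 12*w
L(s) = 16*s (L(s) = s*4² = s*16 = 16*s)
L(-11) - a(14, 0) = 16*(-11) - 12*14 = -176 - 1*168 = -176 - 168 = -344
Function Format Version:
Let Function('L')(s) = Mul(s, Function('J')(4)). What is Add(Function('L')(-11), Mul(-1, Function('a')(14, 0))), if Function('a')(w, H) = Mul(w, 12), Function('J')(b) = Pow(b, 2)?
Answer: -344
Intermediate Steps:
Function('a')(w, H) = Mul(12, w)
Function('L')(s) = Mul(16, s) (Function('L')(s) = Mul(s, Pow(4, 2)) = Mul(s, 16) = Mul(16, s))
Add(Function('L')(-11), Mul(-1, Function('a')(14, 0))) = Add(Mul(16, -11), Mul(-1, Mul(12, 14))) = Add(-176, Mul(-1, 168)) = Add(-176, -168) = -344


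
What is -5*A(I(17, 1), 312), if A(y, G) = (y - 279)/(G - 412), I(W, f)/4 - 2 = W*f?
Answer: -203/20 ≈ -10.150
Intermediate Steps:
I(W, f) = 8 + 4*W*f (I(W, f) = 8 + 4*(W*f) = 8 + 4*W*f)
A(y, G) = (-279 + y)/(-412 + G)
-5*A(I(17, 1), 312) = -5*(-279 + (8 + 4*17*1))/(-412 + 312) = -5*(-279 + (8 + 68))/(-100) = -(-1)*(-279 + 76)/20 = -(-1)*(-203)/20 = -5*203/100 = -203/20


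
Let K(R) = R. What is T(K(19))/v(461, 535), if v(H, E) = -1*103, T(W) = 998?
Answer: -998/103 ≈ -9.6893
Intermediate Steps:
v(H, E) = -103
T(K(19))/v(461, 535) = 998/(-103) = 998*(-1/103) = -998/103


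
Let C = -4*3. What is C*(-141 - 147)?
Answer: 3456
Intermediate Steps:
C = -12
C*(-141 - 147) = -12*(-141 - 147) = -12*(-288) = 3456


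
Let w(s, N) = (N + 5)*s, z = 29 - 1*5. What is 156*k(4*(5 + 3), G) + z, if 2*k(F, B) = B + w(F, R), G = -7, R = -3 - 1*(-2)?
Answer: 9462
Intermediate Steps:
R = -1 (R = -3 + 2 = -1)
z = 24 (z = 29 - 5 = 24)
w(s, N) = s*(5 + N) (w(s, N) = (5 + N)*s = s*(5 + N))
k(F, B) = B/2 + 2*F (k(F, B) = (B + F*(5 - 1))/2 = (B + F*4)/2 = (B + 4*F)/2 = B/2 + 2*F)
156*k(4*(5 + 3), G) + z = 156*((1/2)*(-7) + 2*(4*(5 + 3))) + 24 = 156*(-7/2 + 2*(4*8)) + 24 = 156*(-7/2 + 2*32) + 24 = 156*(-7/2 + 64) + 24 = 156*(121/2) + 24 = 9438 + 24 = 9462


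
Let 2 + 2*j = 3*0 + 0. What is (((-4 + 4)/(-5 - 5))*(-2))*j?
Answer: 0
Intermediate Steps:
j = -1 (j = -1 + (3*0 + 0)/2 = -1 + (0 + 0)/2 = -1 + (½)*0 = -1 + 0 = -1)
(((-4 + 4)/(-5 - 5))*(-2))*j = (((-4 + 4)/(-5 - 5))*(-2))*(-1) = ((0/(-10))*(-2))*(-1) = ((0*(-⅒))*(-2))*(-1) = (0*(-2))*(-1) = 0*(-1) = 0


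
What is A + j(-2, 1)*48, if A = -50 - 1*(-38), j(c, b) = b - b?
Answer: -12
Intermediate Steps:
j(c, b) = 0
A = -12 (A = -50 + 38 = -12)
A + j(-2, 1)*48 = -12 + 0*48 = -12 + 0 = -12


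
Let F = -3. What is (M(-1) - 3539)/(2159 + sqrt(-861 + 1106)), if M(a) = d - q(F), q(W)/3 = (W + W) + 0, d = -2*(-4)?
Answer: -7584567/4661036 + 24591*sqrt(5)/4661036 ≈ -1.6154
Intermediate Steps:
d = 8
q(W) = 6*W (q(W) = 3*((W + W) + 0) = 3*(2*W + 0) = 3*(2*W) = 6*W)
M(a) = 26 (M(a) = 8 - 6*(-3) = 8 - 1*(-18) = 8 + 18 = 26)
(M(-1) - 3539)/(2159 + sqrt(-861 + 1106)) = (26 - 3539)/(2159 + sqrt(-861 + 1106)) = -3513/(2159 + sqrt(245)) = -3513/(2159 + 7*sqrt(5))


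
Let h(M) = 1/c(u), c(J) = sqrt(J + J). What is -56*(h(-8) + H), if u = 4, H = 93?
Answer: -5208 - 14*sqrt(2) ≈ -5227.8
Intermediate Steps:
c(J) = sqrt(2)*sqrt(J) (c(J) = sqrt(2*J) = sqrt(2)*sqrt(J))
h(M) = sqrt(2)/4 (h(M) = 1/(sqrt(2)*sqrt(4)) = 1/(sqrt(2)*2) = 1/(2*sqrt(2)) = sqrt(2)/4)
-56*(h(-8) + H) = -56*(sqrt(2)/4 + 93) = -56*(93 + sqrt(2)/4) = -5208 - 14*sqrt(2)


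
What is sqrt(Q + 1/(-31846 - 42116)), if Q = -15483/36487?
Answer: I*sqrt(343385451481612078)/899550498 ≈ 0.65143*I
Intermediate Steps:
Q = -15483/36487 (Q = -15483*1/36487 = -15483/36487 ≈ -0.42434)
sqrt(Q + 1/(-31846 - 42116)) = sqrt(-15483/36487 + 1/(-31846 - 42116)) = sqrt(-15483/36487 + 1/(-73962)) = sqrt(-15483/36487 - 1/73962) = sqrt(-1145190133/2698651494) = I*sqrt(343385451481612078)/899550498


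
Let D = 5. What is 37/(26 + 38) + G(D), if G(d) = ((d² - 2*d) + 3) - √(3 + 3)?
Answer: 1189/64 - √6 ≈ 16.129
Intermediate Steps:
G(d) = 3 + d² - √6 - 2*d (G(d) = (3 + d² - 2*d) - √6 = 3 + d² - √6 - 2*d)
37/(26 + 38) + G(D) = 37/(26 + 38) + (3 + 5² - √6 - 2*5) = 37/64 + (3 + 25 - √6 - 10) = 37*(1/64) + (18 - √6) = 37/64 + (18 - √6) = 1189/64 - √6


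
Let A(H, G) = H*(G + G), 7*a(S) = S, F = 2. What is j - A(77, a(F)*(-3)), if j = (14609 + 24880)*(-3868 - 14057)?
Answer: -707840193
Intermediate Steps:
a(S) = S/7
j = -707840325 (j = 39489*(-17925) = -707840325)
A(H, G) = 2*G*H (A(H, G) = H*(2*G) = 2*G*H)
j - A(77, a(F)*(-3)) = -707840325 - 2*((⅐)*2)*(-3)*77 = -707840325 - 2*(2/7)*(-3)*77 = -707840325 - 2*(-6)*77/7 = -707840325 - 1*(-132) = -707840325 + 132 = -707840193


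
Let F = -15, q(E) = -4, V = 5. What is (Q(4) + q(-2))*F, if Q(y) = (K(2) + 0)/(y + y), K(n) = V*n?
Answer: 165/4 ≈ 41.250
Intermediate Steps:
K(n) = 5*n
Q(y) = 5/y (Q(y) = (5*2 + 0)/(y + y) = (10 + 0)/((2*y)) = 10*(1/(2*y)) = 5/y)
(Q(4) + q(-2))*F = (5/4 - 4)*(-15) = -11/4*(-15) = 165/4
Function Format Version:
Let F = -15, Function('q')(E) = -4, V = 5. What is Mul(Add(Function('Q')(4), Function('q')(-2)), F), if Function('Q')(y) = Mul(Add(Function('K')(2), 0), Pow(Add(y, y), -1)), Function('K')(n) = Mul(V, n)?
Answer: Rational(165, 4) ≈ 41.250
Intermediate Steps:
Function('K')(n) = Mul(5, n)
Function('Q')(y) = Mul(5, Pow(y, -1)) (Function('Q')(y) = Mul(Add(Mul(5, 2), 0), Pow(Add(y, y), -1)) = Mul(Add(10, 0), Pow(Mul(2, y), -1)) = Mul(10, Mul(Rational(1, 2), Pow(y, -1))) = Mul(5, Pow(y, -1)))
Mul(Add(Function('Q')(4), Function('q')(-2)), F) = Mul(Add(Mul(5, Pow(4, -1)), -4), -15) = Mul(Add(Mul(5, Rational(1, 4)), -4), -15) = Mul(Add(Rational(5, 4), -4), -15) = Mul(Rational(-11, 4), -15) = Rational(165, 4)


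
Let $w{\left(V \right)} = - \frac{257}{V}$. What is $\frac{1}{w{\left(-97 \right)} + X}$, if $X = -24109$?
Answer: $- \frac{97}{2338316} \approx -4.1483 \cdot 10^{-5}$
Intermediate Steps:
$\frac{1}{w{\left(-97 \right)} + X} = \frac{1}{- \frac{257}{-97} - 24109} = \frac{1}{\left(-257\right) \left(- \frac{1}{97}\right) - 24109} = \frac{1}{\frac{257}{97} - 24109} = \frac{1}{- \frac{2338316}{97}} = - \frac{97}{2338316}$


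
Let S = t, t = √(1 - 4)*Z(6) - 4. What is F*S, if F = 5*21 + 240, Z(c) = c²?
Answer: -1380 + 12420*I*√3 ≈ -1380.0 + 21512.0*I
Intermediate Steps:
F = 345 (F = 105 + 240 = 345)
t = -4 + 36*I*√3 (t = √(1 - 4)*6² - 4 = √(-3)*36 - 4 = (I*√3)*36 - 4 = 36*I*√3 - 4 = -4 + 36*I*√3 ≈ -4.0 + 62.354*I)
S = -4 + 36*I*√3 ≈ -4.0 + 62.354*I
F*S = 345*(-4 + 36*I*√3) = -1380 + 12420*I*√3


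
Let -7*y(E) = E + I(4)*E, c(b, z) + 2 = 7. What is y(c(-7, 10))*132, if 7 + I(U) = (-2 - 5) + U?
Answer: 5940/7 ≈ 848.57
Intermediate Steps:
c(b, z) = 5 (c(b, z) = -2 + 7 = 5)
I(U) = -14 + U (I(U) = -7 + ((-2 - 5) + U) = -7 + (-7 + U) = -14 + U)
y(E) = 9*E/7 (y(E) = -(E + (-14 + 4)*E)/7 = -(E - 10*E)/7 = -(-9)*E/7 = 9*E/7)
y(c(-7, 10))*132 = ((9/7)*5)*132 = (45/7)*132 = 5940/7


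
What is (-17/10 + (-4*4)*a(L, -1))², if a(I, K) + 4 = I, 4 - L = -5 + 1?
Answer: 431649/100 ≈ 4316.5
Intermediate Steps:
L = 8 (L = 4 - (-5 + 1) = 4 - 1*(-4) = 4 + 4 = 8)
a(I, K) = -4 + I
(-17/10 + (-4*4)*a(L, -1))² = (-17/10 + (-4*4)*(-4 + 8))² = (-17*⅒ - 16*4)² = (-17/10 - 64)² = (-657/10)² = 431649/100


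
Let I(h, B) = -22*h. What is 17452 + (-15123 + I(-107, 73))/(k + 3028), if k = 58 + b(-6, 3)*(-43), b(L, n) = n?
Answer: 51592795/2957 ≈ 17448.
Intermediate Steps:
k = -71 (k = 58 + 3*(-43) = 58 - 129 = -71)
17452 + (-15123 + I(-107, 73))/(k + 3028) = 17452 + (-15123 - 22*(-107))/(-71 + 3028) = 17452 + (-15123 + 2354)/2957 = 17452 - 12769*1/2957 = 17452 - 12769/2957 = 51592795/2957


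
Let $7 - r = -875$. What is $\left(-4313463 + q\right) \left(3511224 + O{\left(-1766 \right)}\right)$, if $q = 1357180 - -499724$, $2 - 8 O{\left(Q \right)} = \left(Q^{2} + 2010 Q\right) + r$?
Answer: $-8757576334143$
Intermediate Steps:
$r = 882$ ($r = 7 - -875 = 7 + 875 = 882$)
$O{\left(Q \right)} = -110 - \frac{1005 Q}{4} - \frac{Q^{2}}{8}$ ($O{\left(Q \right)} = \frac{1}{4} - \frac{\left(Q^{2} + 2010 Q\right) + 882}{8} = \frac{1}{4} - \frac{882 + Q^{2} + 2010 Q}{8} = \frac{1}{4} - \left(\frac{441}{4} + \frac{Q^{2}}{8} + \frac{1005 Q}{4}\right) = -110 - \frac{1005 Q}{4} - \frac{Q^{2}}{8}$)
$q = 1856904$ ($q = 1357180 + 499724 = 1856904$)
$\left(-4313463 + q\right) \left(3511224 + O{\left(-1766 \right)}\right) = \left(-4313463 + 1856904\right) \left(3511224 - \left(- \frac{887195}{2} + \frac{779689}{2}\right)\right) = - 2456559 \left(3511224 - -53753\right) = - 2456559 \left(3511224 + 53753\right) = \left(-2456559\right) 3564977 = -8757576334143$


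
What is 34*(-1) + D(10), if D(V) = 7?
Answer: -27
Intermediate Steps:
34*(-1) + D(10) = 34*(-1) + 7 = -34 + 7 = -27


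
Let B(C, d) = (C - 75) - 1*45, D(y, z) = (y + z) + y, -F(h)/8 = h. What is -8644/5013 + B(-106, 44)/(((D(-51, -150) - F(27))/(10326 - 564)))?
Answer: 307206377/5013 ≈ 61282.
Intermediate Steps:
F(h) = -8*h
D(y, z) = z + 2*y
B(C, d) = -120 + C (B(C, d) = (-75 + C) - 45 = -120 + C)
-8644/5013 + B(-106, 44)/(((D(-51, -150) - F(27))/(10326 - 564))) = -8644/5013 + (-120 - 106)/((((-150 + 2*(-51)) - (-8)*27)/(10326 - 564))) = -8644*1/5013 - 226*9762/((-150 - 102) - 1*(-216)) = -8644/5013 - 226*9762/(-252 + 216) = -8644/5013 - 226/((-36*1/9762)) = -8644/5013 - 226/(-6/1627) = -8644/5013 - 226*(-1627/6) = -8644/5013 + 183851/3 = 307206377/5013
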